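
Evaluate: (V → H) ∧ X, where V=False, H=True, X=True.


V = False, H = True, X = True
Expression: (V → H) ∧ X
Step 1: V → H = False → True (false only if V=True, H=False) = True
Step 2: (True) ∧ X = True AND True = True

True


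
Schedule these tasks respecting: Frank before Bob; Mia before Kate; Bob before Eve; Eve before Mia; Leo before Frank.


Constraints: Frank before Bob; Mia before Kate; Bob before Eve; Eve before Mia; Leo before Frank
Method: repeatedly schedule the remaining task that has no remaining task required before it.
  Step 1: remaining {Kate, Leo, Frank, Eve, Bob, Mia}; every task except Leo still has a predecessor pending → schedule Leo.
  Step 2: remaining {Kate, Frank, Eve, Bob, Mia}; every task except Frank still has a predecessor pending → schedule Frank.
  Step 3: remaining {Kate, Eve, Bob, Mia}; every task except Bob still has a predecessor pending → schedule Bob.
  Step 4: remaining {Kate, Eve, Mia}; every task except Eve still has a predecessor pending → schedule Eve.
  Step 5: remaining {Kate, Mia}; every task except Mia still has a predecessor pending → schedule Mia.
  Step 6: only Kate remains → schedule Kate.
Resulting order:

Leo → Frank → Bob → Eve → Mia → Kate


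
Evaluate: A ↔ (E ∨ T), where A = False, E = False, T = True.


A = False, E = False, T = True
Step 1: E ∨ T = False OR True = True
Step 2: A ↔ (True): true when both sides have same truth value.
Result: False ↔ True = False

False


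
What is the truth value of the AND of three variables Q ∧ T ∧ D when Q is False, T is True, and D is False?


Q = False, T = True, D = False
Step 1: Q ∧ T = False AND True = False
Step 2: (False) ∧ D = (False) AND False = False
AND is true only when ALL operands are true.

False


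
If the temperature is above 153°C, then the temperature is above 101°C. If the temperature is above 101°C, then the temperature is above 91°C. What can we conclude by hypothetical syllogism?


Hypothetical syllogism: P → Q, Q → R ⊢ P → R
Premise 1: the temperature is above 153°C → the temperature is above 101°C
Premise 2: the temperature is above 101°C → the temperature is above 91°C
Chain the implications: the middle term (the temperature is above 101°C) links the two.
Conclusion: If the temperature is above 153°C, then the temperature is above 91°C.

If the temperature is above 153°C, then the temperature is above 91°C.


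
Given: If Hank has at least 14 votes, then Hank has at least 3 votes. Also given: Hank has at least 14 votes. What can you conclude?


Modus ponens: P → Q, P ⊢ Q
P: Hank has at least 14 votes
Q: Hank has at least 3 votes
We have P → Q and P is true.
By modus ponens, Q must be true.

Hank has at least 3 votes


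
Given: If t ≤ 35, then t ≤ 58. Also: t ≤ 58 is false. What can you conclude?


Modus tollens: P → Q, ¬Q ⊢ ¬P
P: t ≤ 35
Q: t ≤ 58
We have P → Q and Q is false.
By modus tollens, P must be false.

It is not the case that t ≤ 35


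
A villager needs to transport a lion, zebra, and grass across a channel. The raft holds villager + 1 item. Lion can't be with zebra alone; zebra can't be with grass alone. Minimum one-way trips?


1. villager+zebra → 2. villager ← 3. villager+lion → 4. villager+zebra ← 5. villager+grass → 6. villager ← 7. villager+zebra →
Minimum trips = 7

7


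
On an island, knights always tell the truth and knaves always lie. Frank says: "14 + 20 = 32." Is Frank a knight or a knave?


Statement: "14 + 20 = 32."
Actual: 14 + 20 = 34
Claimed: 32
Statement is FALSE → Frank lies → Knave

Knave


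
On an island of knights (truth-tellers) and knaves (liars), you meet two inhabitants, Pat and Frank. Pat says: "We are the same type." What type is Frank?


Pat says: "We are the same type."
Case 1: Pat is a Knight (truth-teller)
  Statement is true → they ARE the same → Frank is also a Knight
Case 2: Pat is a Knave (liar)
  Statement is false → they are NOT the same → Frank is a Knight
In both cases, Frank is a Knight.

Knight


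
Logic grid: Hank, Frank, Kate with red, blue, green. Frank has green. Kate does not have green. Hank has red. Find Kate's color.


From clues:
  Frank → green
  Hank → red
By elimination, Kate gets the remaining.

blue


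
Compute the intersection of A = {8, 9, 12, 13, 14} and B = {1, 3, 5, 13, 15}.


A = {8, 9, 12, 13, 14}
B = {1, 3, 5, 13, 15}
Operation: intersection
Elements in both: 13

{13}


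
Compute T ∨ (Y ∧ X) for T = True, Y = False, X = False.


T = True, Y = False, X = False
Step 1: Y ∧ X = False AND False = False
Step 2: T ∨ False = True OR False = True
AND evaluated first (higher precedence); then OR applied.

True


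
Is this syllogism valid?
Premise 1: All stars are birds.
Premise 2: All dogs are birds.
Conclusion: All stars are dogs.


Premise 1: All stars are birds.
Premise 2: All dogs are birds.
Conclusion: All stars are dogs.
Fallacy: undistributed middle. birds is predicate in both.
Counterexample: stars and dogs could be disjoint subsets of birds.

Invalid


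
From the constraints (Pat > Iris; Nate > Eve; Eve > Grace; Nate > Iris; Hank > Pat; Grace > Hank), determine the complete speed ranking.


Constraints: Pat > Iris; Nate > Eve; Eve > Grace; Nate > Iris; Hank > Pat; Grace > Hank
Method: at each step, the next-highest is the one remaining person who never appears on the smaller side of a constraint between remaining people.
  Step 1: remaining {Pat, Grace, Nate, Iris, Hank, Eve}; on the smaller side: {Pat, Grace, Iris, Hank, Eve} → Nate is next (Nate > Eve; Nate > Iris).
  Step 2: remaining {Pat, Grace, Iris, Hank, Eve}; on the smaller side: {Pat, Grace, Iris, Hank} → Eve is next (Eve > Grace).
  Step 3: remaining {Pat, Grace, Iris, Hank}; on the smaller side: {Pat, Iris, Hank} → Grace is next (Grace > Hank).
  Step 4: remaining {Pat, Iris, Hank}; on the smaller side: {Pat, Iris} → Hank is next (Hank > Pat).
  Step 5: remaining {Pat, Iris}; on the smaller side: {Iris} → Pat is next (Pat > Iris).
  Step 6: only Iris remains → lowest.
Final ranking (highest to lowest):

Nate > Eve > Grace > Hank > Pat > Iris


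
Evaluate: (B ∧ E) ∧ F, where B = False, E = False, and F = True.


B = False, E = False, F = True
Step 1: B ∧ E = False AND False = False
Step 2: False ∧ F = False AND True = False
AND is true only when ALL operands are true.

False


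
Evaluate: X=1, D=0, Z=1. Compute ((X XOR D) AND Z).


X XOR D = 1^0 = 1
1 AND 1 = 1

1


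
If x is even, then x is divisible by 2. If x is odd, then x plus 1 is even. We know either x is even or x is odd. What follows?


Constructive dilemma: (P → Q) ∧ (R → S), P ∨ R ⊢ Q ∨ S
Premise 1: x is even → x is divisible by 2
Premise 2: x is odd → x plus 1 is even
Premise 3: x is even ∨ x is odd
Case 1: Assuming x is even, then by Premise 1, x is divisible by 2.
Case 2: Assuming x is odd, then by Premise 2, x plus 1 is even.
Since one of x is even or x is odd must hold, we get x is divisible by 2 or x plus 1 is even.

x is divisible by 2 or x plus 1 is even.


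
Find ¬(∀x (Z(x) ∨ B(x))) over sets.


Original: ∀x (Z(x) ∨ B(x))
Rule: ¬∀→∃, ¬∃→∀, negate predicate.
Negation: ∃x (¬Z(x) ∧ ¬B(x))

∃x (¬Z(x) ∧ ¬B(x))


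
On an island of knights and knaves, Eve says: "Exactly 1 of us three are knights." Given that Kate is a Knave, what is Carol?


Eve claims exactly 1 knights among Eve, Kate, Carol.
Given: Kate is a Knave.

Case 1: Eve is a Knight (tells truth)
  Then exactly 1 of the three are knights.
  Counting Eve, Kate: 1 knight(s) so far. Need 0 more → Carol = Knave.
Case 2: Eve is a Knave (lies)
  Then the count is NOT 1.
  If Carol = Knight, count = 1 = 1 → claim would be true, contradicts lie.
  If Carol = Knave, count = 0 ≠ 1 → lie confirmed ✓

Carol is a Knave.

Knave


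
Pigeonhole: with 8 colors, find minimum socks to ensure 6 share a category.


Pigeonhole: to guarantee k in one of n categories, need (k-1)×n + 1.
k = 6, n = 8
Minimum = (6-1) × 8 + 1 = 5 × 8 + 1

41


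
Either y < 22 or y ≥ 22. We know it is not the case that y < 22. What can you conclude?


Disjunctive syllogism: P ∨ Q, ¬P ⊢ Q
Disjunction: y < 22 ∨ y ≥ 22
We know it is not the case that y < 22.
By disjunctive syllogism, the other disjunct must be true.

y ≥ 22


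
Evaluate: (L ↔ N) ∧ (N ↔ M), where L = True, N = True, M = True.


L = True, N = True, M = True
Step 1: L ↔ N is true when L and N have the same value. Result: True
Step 2: N ↔ M is true when N and M have the same value. Result: True
Step 3: True ∧ True = True

True


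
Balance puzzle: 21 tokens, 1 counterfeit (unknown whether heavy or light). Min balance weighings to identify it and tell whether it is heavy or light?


Let n = 21. 42 possibilities (n tokens × lighter/heavier); each weighing has 3 outcomes.
Bound for k weighings: say the first weighing puts j tokens on each pan. If it tips, the 2j weighed tokens remain suspects (each with a known direction) and k-1 weighings give 3^(k-1) outcomes; 3^(k-1) is odd, so 2j ≤ 3^(k-1) - 1. If it balances, the n - 2j unweighed tokens remain with direction unknown: 2(n - 2j) ≤ 3^(k-1) - 1 by the same parity argument. Adding, n ≤ (3^(k-1) - 1) + (3^(k-1) - 1)/2 = (3^k - 3)/2, and the classical three-group strategy achieves this (3 tokens in 2 weighings, 12 in 3, 39 in 4, 120 in 5).
So we need the smallest k with (3^k - 3)/2 ≥ 21.
k = 3: (3^3 - 3)/2 = 12 < 21 ✗
k = 4: (3^4 - 3)/2 = 39 ≥ 21 ✓

4


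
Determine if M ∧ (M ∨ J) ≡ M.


Expression 1: M ∧ (M ∨ J)
Expression 2: M
Truth table (M J | Expr1 Expr2):
  T T |   T     T
  T F |   T     T
  F T |   F     F
  F F |   F     F
All 4 rows agree, so the expressions are logically equivalent.

Yes


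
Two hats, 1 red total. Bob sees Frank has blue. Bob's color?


Total red = 1, Frank = blue
Red accounted for: 0
Remaining for Bob: 1
Bob's hat is red.

red


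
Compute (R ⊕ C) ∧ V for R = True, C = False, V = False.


R = True, C = False, V = False
Step 1: R ⊕ C = True XOR False = True
Step 2: True ∧ V = True AND False = False
XOR true when exactly one of R,C is true; then AND with V.

False


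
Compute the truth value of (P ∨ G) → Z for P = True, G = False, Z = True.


P = True, G = False, Z = True
Step 1: P ∨ G = True OR False = True
Step 2: (True) → Z: false only when antecedent=True and Z=False.
Result: True

True


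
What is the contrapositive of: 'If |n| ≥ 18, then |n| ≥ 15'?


Original: If |n| ≥ 18, then |n| ≥ 15
Contrapositive: If ¬Q, then ¬P
Negate Q: not (|n| ≥ 15)
Negate P: not (|n| ≥ 18)

If not (|n| ≥ 15), then not (|n| ≥ 18).


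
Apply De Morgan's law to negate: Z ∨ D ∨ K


De Morgan's law: ¬(P ∨ Q ∨ R) ≡ ¬P ∧ ¬Q ∧ ¬R
¬(Z ∨ D ∨ K) = ¬Z ∧ ¬D ∧ ¬K

¬Z ∧ ¬D ∧ ¬K


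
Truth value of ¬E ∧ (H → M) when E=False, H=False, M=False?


E = False, H = False, M = False
Expression: ¬E ∧ (H → M)
Step 1: ¬E = NOT False = True
Step 2: H → M = False → False (false only if H=True, M=False) = True
Step 3: (True) ∧ (True) = True AND True = True

True


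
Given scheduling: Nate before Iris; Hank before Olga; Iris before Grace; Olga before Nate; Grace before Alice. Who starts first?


Constraints: Nate before Iris; Hank before Olga; Iris before Grace; Olga before Nate; Grace before Alice
The first task can have nothing scheduled before it, so it must never appear on the right of a 'before'.
Tasks appearing after some 'before': Iris, Olga, Grace, Nate, Alice.
The only task not in that list is Hank → it is first.

Hank


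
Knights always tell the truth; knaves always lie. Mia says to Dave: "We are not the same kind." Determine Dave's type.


Mia says: "We are not the same kind."
Case 1: Mia is a Knight (truth-teller)
  Statement is true → they ARE different → Dave is a Knave
Case 2: Mia is a Knave (liar)
  Statement is false → they are NOT different → Dave is a Knave
In both cases, Dave is a Knave.

Knave


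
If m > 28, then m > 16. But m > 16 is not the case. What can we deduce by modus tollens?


Modus tollens: P → Q, ¬Q ⊢ ¬P
P: m > 28
Q: m > 16
We have P → Q and Q is false.
By modus tollens, P must be false.

It is not the case that m > 28


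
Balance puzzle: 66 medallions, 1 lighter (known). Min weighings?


Each weighing has 3 outcomes (left heavy / balance / right heavy), so k weighings distinguish at most 3^k cases; splitting into three near-equal groups achieves this.
Need 3^k ≥ 66: 3^3 = 27 < 66 ≤ 3^4 = 81
k = ⌈log₃(66)⌉ = 4

4


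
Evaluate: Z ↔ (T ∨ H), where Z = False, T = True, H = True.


Z = False, T = True, H = True
Step 1: T ∨ H = True OR True = True
Step 2: Z ↔ (True): true when both sides have same truth value.
Result: False ↔ True = False

False


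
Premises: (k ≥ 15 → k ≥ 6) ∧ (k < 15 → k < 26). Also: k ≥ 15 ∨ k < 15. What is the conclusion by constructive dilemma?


Constructive dilemma: (P → Q) ∧ (R → S), P ∨ R ⊢ Q ∨ S
Premise 1: k ≥ 15 → k ≥ 6
Premise 2: k < 15 → k < 26
Premise 3: k ≥ 15 ∨ k < 15
Case 1: Assuming k ≥ 15, then by Premise 1, k ≥ 6.
Case 2: Assuming k < 15, then by Premise 2, k < 26.
Since one of k ≥ 15 or k < 15 must hold, we get k ≥ 6 or k < 26.

k ≥ 6 or k < 26.


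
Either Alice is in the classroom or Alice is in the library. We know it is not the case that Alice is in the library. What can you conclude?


Disjunctive syllogism: P ∨ Q, ¬P ⊢ Q
Disjunction: Alice is in the classroom ∨ Alice is in the library
We know it is not the case that Alice is in the library.
By disjunctive syllogism, the other disjunct must be true.

Alice is in the classroom


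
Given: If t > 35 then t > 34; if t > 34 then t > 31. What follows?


Hypothetical syllogism: P → Q, Q → R ⊢ P → R
Premise 1: t > 35 → t > 34
Premise 2: t > 34 → t > 31
Chain the implications: the middle term (t > 34) links the two.
Conclusion: If t > 35, then t > 31.

If t > 35, then t > 31.


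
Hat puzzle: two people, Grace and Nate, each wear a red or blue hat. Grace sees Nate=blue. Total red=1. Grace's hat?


Total red = 1, Nate = blue
Red accounted for: 0
Remaining for Grace: 1
Grace's hat is red.

red


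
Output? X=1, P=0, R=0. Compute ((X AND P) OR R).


X AND P = 1&0 = 0
0 OR 0 = 0

0


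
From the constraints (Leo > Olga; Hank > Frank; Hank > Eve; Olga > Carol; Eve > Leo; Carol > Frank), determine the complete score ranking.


Constraints: Leo > Olga; Hank > Frank; Hank > Eve; Olga > Carol; Eve > Leo; Carol > Frank
Method: at each step, the next-highest is the one remaining person who never appears on the smaller side of a constraint between remaining people.
  Step 1: remaining {Frank, Hank, Carol, Leo, Eve, Olga}; on the smaller side: {Frank, Carol, Leo, Eve, Olga} → Hank is next (Hank > Frank; Hank > Eve).
  Step 2: remaining {Frank, Carol, Leo, Eve, Olga}; on the smaller side: {Frank, Carol, Leo, Olga} → Eve is next (Eve > Leo).
  Step 3: remaining {Frank, Carol, Leo, Olga}; on the smaller side: {Frank, Carol, Olga} → Leo is next (Leo > Olga).
  Step 4: remaining {Frank, Carol, Olga}; on the smaller side: {Frank, Carol} → Olga is next (Olga > Carol).
  Step 5: remaining {Frank, Carol}; on the smaller side: {Frank} → Carol is next (Carol > Frank).
  Step 6: only Frank remains → lowest.
Final ranking (highest to lowest):

Hank > Eve > Leo > Olga > Carol > Frank


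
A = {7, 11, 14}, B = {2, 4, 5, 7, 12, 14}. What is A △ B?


A = {7, 11, 14}
B = {2, 4, 5, 7, 12, 14}
Operation: symmetric difference
In A only: [11], in B only: [2, 4, 5, 12]

{2, 4, 5, 11, 12}


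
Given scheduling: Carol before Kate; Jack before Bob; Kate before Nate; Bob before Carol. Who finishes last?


Constraints: Carol before Kate; Jack before Bob; Kate before Nate; Bob before Carol
The last task can have nothing scheduled after it, so it must never appear on the left of a 'before'.
Tasks appearing before some other task: Carol, Jack, Kate, Bob.
The only task not in that list is Nate → it is last.

Nate


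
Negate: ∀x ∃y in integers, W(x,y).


Original: ∀x ∃y W(x,y)
Rule: ¬∀→∃, ¬∃→∀, negate predicate.
Negation: ∃x ∀y ¬W(x,y)

∃x ∀y ¬W(x,y)


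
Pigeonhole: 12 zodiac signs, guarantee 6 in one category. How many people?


Pigeonhole: to guarantee k in one of n categories, need (k-1)×n + 1.
k = 6, n = 12
Minimum = (6-1) × 12 + 1 = 5 × 12 + 1

61


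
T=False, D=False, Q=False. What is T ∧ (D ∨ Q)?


T = False, D = False, Q = False
Expression: T ∧ (D ∨ Q)
Step 1: D ∨ Q = False OR False = False
Step 2: T ∧ (False) = False AND False = False

False


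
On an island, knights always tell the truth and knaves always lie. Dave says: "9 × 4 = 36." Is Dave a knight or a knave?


Statement: "9 × 4 = 36."
Actual: 9 × 4 = 36
Claimed: 36
Statement is TRUE → Dave tells the truth → Knight

Knight


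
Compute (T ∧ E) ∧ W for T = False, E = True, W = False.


T = False, E = True, W = False
Step 1: T ∧ E = False AND True = False
Step 2: False ∧ W = False AND False = False
AND is true only when ALL operands are true.

False


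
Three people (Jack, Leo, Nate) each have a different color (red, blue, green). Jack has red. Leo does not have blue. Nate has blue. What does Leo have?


From clues:
  Nate → blue
  Jack → red
By elimination, Leo gets the remaining.

green


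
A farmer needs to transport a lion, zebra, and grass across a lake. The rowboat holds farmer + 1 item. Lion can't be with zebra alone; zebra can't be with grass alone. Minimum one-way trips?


1. farmer+zebra → 2. farmer ← 3. farmer+lion → 4. farmer+zebra ← 5. farmer+grass → 6. farmer ← 7. farmer+zebra →
Minimum trips = 7

7


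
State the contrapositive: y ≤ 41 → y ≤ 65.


Original: If y ≤ 41, then y ≤ 65
Contrapositive: If ¬Q, then ¬P
Negate Q: not (y ≤ 65)
Negate P: not (y ≤ 41)

If not (y ≤ 65), then not (y ≤ 41).


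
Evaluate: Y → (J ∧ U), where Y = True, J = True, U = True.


Y = True, J = True, U = True
Step 1: J ∧ U = True AND True = True
Step 2: Y → (True): false only when Y=True and consequent=False.
Result: True

True


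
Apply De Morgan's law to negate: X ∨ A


De Morgan's law: ¬(P ∨ Q) ≡ ¬P ∧ ¬Q
¬(X ∨ A) = ¬X ∧ ¬A

¬X ∧ ¬A


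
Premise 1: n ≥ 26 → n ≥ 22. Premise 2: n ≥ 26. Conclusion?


Modus ponens: P → Q, P ⊢ Q
P: n ≥ 26
Q: n ≥ 22
We have P → Q and P is true.
By modus ponens, Q must be true.

n ≥ 22


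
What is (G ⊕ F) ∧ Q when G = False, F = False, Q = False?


G = False, F = False, Q = False
Step 1: G ⊕ F = False XOR False = False
Step 2: False ∧ Q = False AND False = False
XOR true when exactly one of G,F is true; then AND with Q.

False


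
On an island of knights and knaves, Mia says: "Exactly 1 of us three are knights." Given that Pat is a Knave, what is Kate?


Mia claims exactly 1 knights among Mia, Pat, Kate.
Given: Pat is a Knave.

Case 1: Mia is a Knight (tells truth)
  Then exactly 1 of the three are knights.
  Counting Mia, Pat: 1 knight(s) so far. Need 0 more → Kate = Knave.
Case 2: Mia is a Knave (lies)
  Then the count is NOT 1.
  If Kate = Knight, count = 1 = 1 → claim would be true, contradicts lie.
  If Kate = Knave, count = 0 ≠ 1 → lie confirmed ✓

Kate is a Knave.

Knave


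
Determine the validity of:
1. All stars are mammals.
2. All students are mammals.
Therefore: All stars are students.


Premise 1: All stars are mammals.
Premise 2: All students are mammals.
Conclusion: All stars are students.
Fallacy: undistributed middle. mammals is predicate in both.
Counterexample: stars and students could be disjoint subsets of mammals.

Invalid


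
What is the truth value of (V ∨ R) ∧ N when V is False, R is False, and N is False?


V = False, R = False, N = False
Step 1: V ∨ R = False OR False = False
Step 2: False ∧ N = False AND False = False
OR is true when at least one operand is true; AND requires both.

False


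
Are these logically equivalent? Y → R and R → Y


Expression 1: Y → R
Expression 2: R → Y
Truth table (Y R | Expr1 Expr2):
  T T |   T     T
  T F |   F     T   ← differ
  F T |   T     F   ← differ
  F F |   T     T
Counterexample: Y=T, R=F gives Expr1 = F but Expr2 = T, so the expressions are NOT logically equivalent.

No


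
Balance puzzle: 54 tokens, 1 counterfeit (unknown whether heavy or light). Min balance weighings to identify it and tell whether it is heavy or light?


Let n = 54. 108 possibilities (n tokens × lighter/heavier); each weighing has 3 outcomes.
Bound for k weighings: say the first weighing puts j tokens on each pan. If it tips, the 2j weighed tokens remain suspects (each with a known direction) and k-1 weighings give 3^(k-1) outcomes; 3^(k-1) is odd, so 2j ≤ 3^(k-1) - 1. If it balances, the n - 2j unweighed tokens remain with direction unknown: 2(n - 2j) ≤ 3^(k-1) - 1 by the same parity argument. Adding, n ≤ (3^(k-1) - 1) + (3^(k-1) - 1)/2 = (3^k - 3)/2, and the classical three-group strategy achieves this (3 tokens in 2 weighings, 12 in 3, 39 in 4, 120 in 5).
So we need the smallest k with (3^k - 3)/2 ≥ 54.
k = 4: (3^4 - 3)/2 = 39 < 54 ✗
k = 5: (3^5 - 3)/2 = 120 ≥ 54 ✓

5


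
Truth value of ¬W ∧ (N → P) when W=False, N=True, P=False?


W = False, N = True, P = False
Expression: ¬W ∧ (N → P)
Step 1: ¬W = NOT False = True
Step 2: N → P = True → False (false only if N=True, P=False) = False
Step 3: (True) ∧ (False) = True AND False = False

False


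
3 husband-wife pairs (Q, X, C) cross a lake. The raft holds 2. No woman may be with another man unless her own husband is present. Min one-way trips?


Label couples Q, X, C (H = husband, W = wife).
Counting alone: 6 people, the raft carries 2 and someone must bring it back, so each round trip nets at most +1 on the far side until the last crossing → at least 9 trips. The jealousy constraint makes 9 impossible; the shortest valid schedule has 11:
1. WQ+WX →  (far: WQ,WX; near: HQ,HX,HC,WC)
2. WQ ←       (far: WX; near: HQ,HX,HC,WQ,WC)
3. WQ+WC →  (far: WQ,WX,WC; near: HQ,HX,HC)
4. WQ ←       (far: WX,WC; near: HQ,HX,HC,WQ)
5. HX+HC →  (far: HX,WX,HC,WC; near: HQ,WQ)
6. HX+WX ←  (far: HC,WC; near: HQ,WQ,HX,WX)
7. HQ+HX →  (far: HQ,HX,HC,WC; near: WQ,WX)
8. WC ←       (far: HQ,HX,HC; near: WQ,WX,WC)
9. WQ+WX →  (far: HQ,WQ,HX,WX,HC; near: WC)
10. HC ←      (far: HQ,WQ,HX,WX; near: HC,WC)
11. HC+WC → (far: all six; near: empty)
In every state each wife is either with her husband or with no other man.
Minimum trips = 11

11


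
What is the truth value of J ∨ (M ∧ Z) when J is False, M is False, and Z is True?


J = False, M = False, Z = True
Step 1: M ∧ Z = False AND True = False
Step 2: J ∨ False = False OR False = False
AND evaluated first (higher precedence); then OR applied.

False


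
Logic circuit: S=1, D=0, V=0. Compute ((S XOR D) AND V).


S XOR D = 1^0 = 1
1 AND 0 = 0

0


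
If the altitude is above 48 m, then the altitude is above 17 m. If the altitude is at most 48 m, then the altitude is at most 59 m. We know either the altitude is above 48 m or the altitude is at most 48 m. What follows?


Constructive dilemma: (P → Q) ∧ (R → S), P ∨ R ⊢ Q ∨ S
Premise 1: the altitude is above 48 m → the altitude is above 17 m
Premise 2: the altitude is at most 48 m → the altitude is at most 59 m
Premise 3: the altitude is above 48 m ∨ the altitude is at most 48 m
Case 1: Assuming the altitude is above 48 m, then by Premise 1, the altitude is above 17 m.
Case 2: Assuming the altitude is at most 48 m, then by Premise 2, the altitude is at most 59 m.
Since one of the altitude is above 48 m or the altitude is at most 48 m must hold, we get the altitude is above 17 m or the altitude is at most 59 m.

The altitude is above 17 m or the altitude is at most 59 m.


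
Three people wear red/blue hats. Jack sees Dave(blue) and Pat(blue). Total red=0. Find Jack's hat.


Total red = 0, seen red = 0
Own red = 0 - 0 = 0
Jack's hat is blue.

blue


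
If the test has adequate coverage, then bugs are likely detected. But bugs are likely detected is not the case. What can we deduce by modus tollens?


Modus tollens: P → Q, ¬Q ⊢ ¬P
P: the test has adequate coverage
Q: bugs are likely detected
We have P → Q and Q is false.
By modus tollens, P must be false.

It is not the case that the test has adequate coverage


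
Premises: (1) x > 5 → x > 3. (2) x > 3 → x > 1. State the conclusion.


Hypothetical syllogism: P → Q, Q → R ⊢ P → R
Premise 1: x > 5 → x > 3
Premise 2: x > 3 → x > 1
Chain the implications: the middle term (x > 3) links the two.
Conclusion: If x > 5, then x > 1.

If x > 5, then x > 1.


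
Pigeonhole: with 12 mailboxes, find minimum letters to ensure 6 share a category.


Pigeonhole: to guarantee k in one of n categories, need (k-1)×n + 1.
k = 6, n = 12
Minimum = (6-1) × 12 + 1 = 5 × 12 + 1

61


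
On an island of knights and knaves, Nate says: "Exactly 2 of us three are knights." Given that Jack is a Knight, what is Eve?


Nate claims exactly 2 knights among Nate, Jack, Eve.
Given: Jack is a Knight.

Case 1: Nate is a Knight (tells truth)
  Then exactly 2 of the three are knights.
  Counting Nate, Jack: 2 knight(s) so far. Need 0 more → Eve = Knave.
Case 2: Nate is a Knave (lies)
  Then the count is NOT 2.
  If Eve = Knight, count = 2 = 2 → claim would be true, contradicts lie.
  If Eve = Knave, count = 1 ≠ 2 → lie confirmed ✓

Eve is a Knave.

Knave


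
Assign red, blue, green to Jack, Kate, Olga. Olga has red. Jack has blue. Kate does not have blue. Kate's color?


From clues:
  Olga → red
  Jack → blue
By elimination, Kate gets the remaining.

green


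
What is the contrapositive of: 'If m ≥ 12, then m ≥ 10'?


Original: If m ≥ 12, then m ≥ 10
Contrapositive: If ¬Q, then ¬P
Negate Q: not (m ≥ 10)
Negate P: not (m ≥ 12)

If not (m ≥ 10), then not (m ≥ 12).


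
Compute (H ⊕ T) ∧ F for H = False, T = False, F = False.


H = False, T = False, F = False
Step 1: H ⊕ T = False XOR False = False
Step 2: False ∧ F = False AND False = False
XOR true when exactly one of H,T is true; then AND with F.

False


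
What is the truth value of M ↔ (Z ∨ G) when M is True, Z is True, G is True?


M = True, Z = True, G = True
Step 1: Z ∨ G = True OR True = True
Step 2: M ↔ (True): true when both sides have same truth value.
Result: True ↔ True = True

True


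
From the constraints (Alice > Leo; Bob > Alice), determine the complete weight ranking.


Constraints: Alice > Leo; Bob > Alice
Method: at each step, the next-highest is the one remaining person who never appears on the smaller side of a constraint between remaining people.
  Step 1: remaining {Alice, Bob, Leo}; on the smaller side: {Alice, Leo} → Bob is next (Bob > Alice).
  Step 2: remaining {Alice, Leo}; on the smaller side: {Leo} → Alice is next (Alice > Leo).
  Step 3: only Leo remains → lowest.
Final ranking (highest to lowest):

Bob > Alice > Leo


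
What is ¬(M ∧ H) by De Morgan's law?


De Morgan's law: ¬(P ∧ Q) ≡ ¬P ∨ ¬Q
¬(M ∧ H) = ¬M ∨ ¬H

¬M ∨ ¬H


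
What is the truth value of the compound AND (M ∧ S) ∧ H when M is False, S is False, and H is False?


M = False, S = False, H = False
Step 1: M ∧ S = False AND False = False
Step 2: False ∧ H = False AND False = False
AND is true only when ALL operands are true.

False


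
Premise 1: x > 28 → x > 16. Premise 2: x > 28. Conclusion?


Modus ponens: P → Q, P ⊢ Q
P: x > 28
Q: x > 16
We have P → Q and P is true.
By modus ponens, Q must be true.

x > 16


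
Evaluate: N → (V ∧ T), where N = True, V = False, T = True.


N = True, V = False, T = True
Step 1: V ∧ T = False AND True = False
Step 2: N → (False): false only when N=True and consequent=False.
Result: False

False


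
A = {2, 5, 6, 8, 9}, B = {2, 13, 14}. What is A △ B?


A = {2, 5, 6, 8, 9}
B = {2, 13, 14}
Operation: symmetric difference
In A only: [5, 6, 8, 9], in B only: [13, 14]

{5, 6, 8, 9, 13, 14}


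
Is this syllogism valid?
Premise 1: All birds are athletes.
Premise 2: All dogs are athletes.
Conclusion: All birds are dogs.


Premise 1: All birds are athletes.
Premise 2: All dogs are athletes.
Conclusion: All birds are dogs.
Fallacy: undistributed middle. athletes is predicate in both.
Counterexample: birds and dogs could be disjoint subsets of athletes.

Invalid


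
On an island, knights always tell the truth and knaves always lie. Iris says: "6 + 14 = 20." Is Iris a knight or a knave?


Statement: "6 + 14 = 20."
Actual: 6 + 14 = 20
Claimed: 20
Statement is TRUE → Iris tells the truth → Knight

Knight


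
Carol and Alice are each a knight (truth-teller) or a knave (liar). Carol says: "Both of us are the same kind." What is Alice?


Carol says: "Both of us are the same kind."
Case 1: Carol is a Knight (truth-teller)
  Statement is true → they ARE the same → Alice is also a Knight
Case 2: Carol is a Knave (liar)
  Statement is false → they are NOT the same → Alice is a Knight
In both cases, Alice is a Knight.

Knight


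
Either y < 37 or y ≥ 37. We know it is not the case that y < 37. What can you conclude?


Disjunctive syllogism: P ∨ Q, ¬P ⊢ Q
Disjunction: y < 37 ∨ y ≥ 37
We know it is not the case that y < 37.
By disjunctive syllogism, the other disjunct must be true.

y ≥ 37


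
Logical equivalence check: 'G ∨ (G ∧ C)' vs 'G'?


Expression 1: G ∨ (G ∧ C)
Expression 2: G
Truth table (G C | Expr1 Expr2):
  T T |   T     T
  T F |   T     T
  F T |   F     F
  F F |   F     F
All 4 rows agree, so the expressions are logically equivalent.

Yes


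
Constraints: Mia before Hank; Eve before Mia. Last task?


Constraints: Mia before Hank; Eve before Mia
The last task can have nothing scheduled after it, so it must never appear on the left of a 'before'.
Tasks appearing before some other task: Mia, Eve.
The only task not in that list is Hank → it is last.

Hank


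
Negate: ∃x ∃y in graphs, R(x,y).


Original: ∃x ∃y R(x,y)
Rule: ¬∀→∃, ¬∃→∀, negate predicate.
Negation: ∀x ∀y ¬R(x,y)

∀x ∀y ¬R(x,y)


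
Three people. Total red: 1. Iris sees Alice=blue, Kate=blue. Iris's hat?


Total red = 1, seen red = 0
Own red = 1 - 0 = 1
Iris's hat is red.

red


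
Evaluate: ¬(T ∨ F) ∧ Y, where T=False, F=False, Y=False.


T = False, F = False, Y = False
Expression: ¬(T ∨ F) ∧ Y
Step 1: T ∨ F = False OR False = False
Step 2: ¬(T ∨ F) = NOT False = True
Step 3: (True) ∧ Y = True AND False = False

False


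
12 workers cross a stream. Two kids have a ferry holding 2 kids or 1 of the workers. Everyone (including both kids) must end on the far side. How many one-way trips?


Per crossing of one of the workers: kids→, one←, one of the workers→, one← = 4 trips
12 × 4 = 48, + 1 final kids→ = 49
Minimum trips = 49

49


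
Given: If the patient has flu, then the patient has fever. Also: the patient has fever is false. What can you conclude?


Modus tollens: P → Q, ¬Q ⊢ ¬P
P: the patient has flu
Q: the patient has fever
We have P → Q and Q is false.
By modus tollens, P must be false.

It is not the case that the patient has flu


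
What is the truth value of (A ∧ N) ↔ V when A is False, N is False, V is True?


A = False, N = False, V = True
Step 1: A ∧ N = False AND False = False
Step 2: (False) ↔ V: true when both sides have same truth value.
Result: False ↔ True = False

False


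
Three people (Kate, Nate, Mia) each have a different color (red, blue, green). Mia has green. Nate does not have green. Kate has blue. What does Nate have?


From clues:
  Mia → green
  Kate → blue
By elimination, Nate gets the remaining.

red


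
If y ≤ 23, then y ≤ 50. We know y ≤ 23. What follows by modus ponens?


Modus ponens: P → Q, P ⊢ Q
P: y ≤ 23
Q: y ≤ 50
We have P → Q and P is true.
By modus ponens, Q must be true.

y ≤ 50


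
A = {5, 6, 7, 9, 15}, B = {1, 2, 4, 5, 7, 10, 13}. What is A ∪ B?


A = {5, 6, 7, 9, 15}
B = {1, 2, 4, 5, 7, 10, 13}
Operation: union
All elements combined: 1, 2, 4, 5, 6, 7, 9, 10, 13, 15

{1, 2, 4, 5, 6, 7, 9, 10, 13, 15}


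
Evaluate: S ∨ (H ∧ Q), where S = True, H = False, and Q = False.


S = True, H = False, Q = False
Step 1: H ∧ Q = False AND False = False
Step 2: S ∨ False = True OR False = True
AND evaluated first (higher precedence); then OR applied.

True


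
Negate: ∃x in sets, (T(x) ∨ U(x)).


Original: ∃x (T(x) ∨ U(x))
Rule: ¬∀→∃, ¬∃→∀, negate predicate.
Negation: ∀x (¬T(x) ∧ ¬U(x))

∀x (¬T(x) ∧ ¬U(x))


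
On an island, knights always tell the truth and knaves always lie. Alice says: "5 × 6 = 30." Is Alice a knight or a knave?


Statement: "5 × 6 = 30."
Actual: 5 × 6 = 30
Claimed: 30
Statement is TRUE → Alice tells the truth → Knight

Knight


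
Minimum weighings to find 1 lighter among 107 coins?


Each weighing has 3 outcomes (left heavy / balance / right heavy), so k weighings distinguish at most 3^k cases; splitting into three near-equal groups achieves this.
Need 3^k ≥ 107: 3^4 = 81 < 107 ≤ 3^5 = 243
k = ⌈log₃(107)⌉ = 5

5


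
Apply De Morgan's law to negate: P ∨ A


De Morgan's law: ¬(P ∨ Q) ≡ ¬P ∧ ¬Q
¬(P ∨ A) = ¬P ∧ ¬A

¬P ∧ ¬A


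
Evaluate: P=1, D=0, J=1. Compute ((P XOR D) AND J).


P XOR D = 1^0 = 1
1 AND 1 = 1

1


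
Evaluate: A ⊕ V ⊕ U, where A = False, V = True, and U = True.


A = False, V = True, U = True
Step 1: A ⊕ V = False XOR True = True
Step 2: True ⊕ U = True XOR True = False
XOR is true when an odd number of operands are true.

False


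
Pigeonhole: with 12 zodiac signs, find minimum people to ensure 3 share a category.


Pigeonhole: to guarantee k in one of n categories, need (k-1)×n + 1.
k = 3, n = 12
Minimum = (3-1) × 12 + 1 = 2 × 12 + 1

25


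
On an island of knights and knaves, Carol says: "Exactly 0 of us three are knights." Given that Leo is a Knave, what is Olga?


Carol claims exactly 0 knights among Carol, Leo, Olga.
Given: Leo is a Knave.

Case 1: Carol is a Knight (tells truth)
  Then exactly 0 of the three are knights.
  Counting Carol, Leo: 1 knight(s) so far. Need -1 more → impossible.
Case 2: Carol is a Knave (lies)
  Then the count is NOT 0.
  If Olga = Knave, count = 0 = 0 → claim would be true, contradicts lie.
  If Olga = Knight, count = 1 ≠ 0 → lie confirmed ✓

Olga is a Knight.

Knight


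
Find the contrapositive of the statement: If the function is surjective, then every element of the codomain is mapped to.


Original: If the function is surjective, then every element of the codomain is mapped to
Contrapositive: If ¬Q, then ¬P
Negate Q: not (every element of the codomain is mapped to)
Negate P: not (the function is surjective)

If not (every element of the codomain is mapped to), then not (the function is surjective).


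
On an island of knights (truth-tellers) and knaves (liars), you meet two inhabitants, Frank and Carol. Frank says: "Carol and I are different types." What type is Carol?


Frank says: "Carol and I are different types."
Case 1: Frank is a Knight (truth-teller)
  Statement is true → they ARE different → Carol is a Knave
Case 2: Frank is a Knave (liar)
  Statement is false → they are NOT different → Carol is a Knave
In both cases, Carol is a Knave.

Knave


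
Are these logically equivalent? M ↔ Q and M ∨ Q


Expression 1: M ↔ Q
Expression 2: M ∨ Q
Truth table (M Q | Expr1 Expr2):
  T T |   T     T
  T F |   F     T   ← differ
  F T |   F     T   ← differ
  F F |   T     F   ← differ
Counterexample: M=T, Q=F gives Expr1 = F but Expr2 = T, so the expressions are NOT logically equivalent.

No


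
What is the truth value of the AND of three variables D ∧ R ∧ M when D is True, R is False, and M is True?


D = True, R = False, M = True
Step 1: D ∧ R = True AND False = False
Step 2: (False) ∧ M = (False) AND True = False
AND is true only when ALL operands are true.

False


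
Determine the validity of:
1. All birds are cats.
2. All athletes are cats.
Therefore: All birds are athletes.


Premise 1: All birds are cats.
Premise 2: All athletes are cats.
Conclusion: All birds are athletes.
Fallacy: undistributed middle. cats is predicate in both.
Counterexample: birds and athletes could be disjoint subsets of cats.

Invalid


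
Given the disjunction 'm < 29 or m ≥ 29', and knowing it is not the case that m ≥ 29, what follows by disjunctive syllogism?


Disjunctive syllogism: P ∨ Q, ¬P ⊢ Q
Disjunction: m < 29 ∨ m ≥ 29
We know it is not the case that m ≥ 29.
By disjunctive syllogism, the other disjunct must be true.

m < 29


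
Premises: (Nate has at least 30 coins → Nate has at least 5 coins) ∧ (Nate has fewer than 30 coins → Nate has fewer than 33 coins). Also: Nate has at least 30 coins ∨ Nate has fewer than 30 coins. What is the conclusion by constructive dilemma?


Constructive dilemma: (P → Q) ∧ (R → S), P ∨ R ⊢ Q ∨ S
Premise 1: Nate has at least 30 coins → Nate has at least 5 coins
Premise 2: Nate has fewer than 30 coins → Nate has fewer than 33 coins
Premise 3: Nate has at least 30 coins ∨ Nate has fewer than 30 coins
Case 1: Assuming Nate has at least 30 coins, then by Premise 1, Nate has at least 5 coins.
Case 2: Assuming Nate has fewer than 30 coins, then by Premise 2, Nate has fewer than 33 coins.
Since one of Nate has at least 30 coins or Nate has fewer than 30 coins must hold, we get Nate has at least 5 coins or Nate has fewer than 33 coins.

Nate has at least 5 coins or Nate has fewer than 33 coins.


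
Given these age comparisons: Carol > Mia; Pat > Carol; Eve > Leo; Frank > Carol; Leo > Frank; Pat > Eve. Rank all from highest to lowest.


Constraints: Carol > Mia; Pat > Carol; Eve > Leo; Frank > Carol; Leo > Frank; Pat > Eve
Method: at each step, the next-highest is the one remaining person who never appears on the smaller side of a constraint between remaining people.
  Step 1: remaining {Pat, Leo, Frank, Eve, Mia, Carol}; on the smaller side: {Leo, Frank, Eve, Mia, Carol} → Pat is next (Pat > Carol; Pat > Eve).
  Step 2: remaining {Leo, Frank, Eve, Mia, Carol}; on the smaller side: {Leo, Frank, Mia, Carol} → Eve is next (Eve > Leo).
  Step 3: remaining {Leo, Frank, Mia, Carol}; on the smaller side: {Frank, Mia, Carol} → Leo is next (Leo > Frank).
  Step 4: remaining {Frank, Mia, Carol}; on the smaller side: {Mia, Carol} → Frank is next (Frank > Carol).
  Step 5: remaining {Mia, Carol}; on the smaller side: {Mia} → Carol is next (Carol > Mia).
  Step 6: only Mia remains → lowest.
Final ranking (highest to lowest):

Pat > Eve > Leo > Frank > Carol > Mia


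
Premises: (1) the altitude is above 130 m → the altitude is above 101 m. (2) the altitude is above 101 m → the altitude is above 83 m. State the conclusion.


Hypothetical syllogism: P → Q, Q → R ⊢ P → R
Premise 1: the altitude is above 130 m → the altitude is above 101 m
Premise 2: the altitude is above 101 m → the altitude is above 83 m
Chain the implications: the middle term (the altitude is above 101 m) links the two.
Conclusion: If the altitude is above 130 m, then the altitude is above 83 m.

If the altitude is above 130 m, then the altitude is above 83 m.


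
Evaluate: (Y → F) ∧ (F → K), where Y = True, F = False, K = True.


Y = True, F = False, K = True
Step 1: Y → F is false only when Y=True and F=False. Result: False
Step 2: F → K is false only when F=True and K=False. Result: True
Step 3: False ∧ True = False

False
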